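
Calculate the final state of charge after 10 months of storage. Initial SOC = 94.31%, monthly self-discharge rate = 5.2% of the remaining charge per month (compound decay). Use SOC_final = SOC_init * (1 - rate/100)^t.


Monthly retention factor = 1 - 5.2/100 = 0.948
Over 10 months: factor^10 = 0.58625
SOC_final = 94.31 * 0.58625 = 55.29%

55.29%


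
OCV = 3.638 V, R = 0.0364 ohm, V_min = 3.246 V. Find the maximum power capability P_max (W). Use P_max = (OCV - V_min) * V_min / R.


P_max = (OCV - V_min) * V_min / R = (3.638 - 3.246) * 3.246 / 0.0364 = 0.392 * 3.246 / 0.0364 = 34.96 W

34.96 W


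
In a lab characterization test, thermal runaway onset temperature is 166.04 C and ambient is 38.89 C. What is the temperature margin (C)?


Safety margin = 166.04 C - 38.89 C = 127.15 C

127.15 C


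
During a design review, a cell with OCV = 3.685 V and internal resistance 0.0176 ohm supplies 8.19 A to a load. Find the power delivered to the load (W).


Step 1: V_terminal = OCV - I*R = 3.685 - 8.19 * 0.0176 = 3.5409 V
Step 2: P_out = V_terminal * I = 3.5409 * 8.19 = 29.00 W

29.00 W


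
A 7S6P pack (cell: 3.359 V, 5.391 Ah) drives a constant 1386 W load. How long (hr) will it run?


Step 1: E_pack = Ns * V_cell * Np * C_cell = 7 * 3.359 * 6 * 5.391 = 760.55 Wh
Step 2: t = E_pack / P = 760.55 / 1386 = 0.5487 hr

0.5487 hr


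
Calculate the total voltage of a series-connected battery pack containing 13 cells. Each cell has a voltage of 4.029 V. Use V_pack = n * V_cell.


With 13 cells in series at 4.029 V each, V_pack = 52.377 V

52.377 V


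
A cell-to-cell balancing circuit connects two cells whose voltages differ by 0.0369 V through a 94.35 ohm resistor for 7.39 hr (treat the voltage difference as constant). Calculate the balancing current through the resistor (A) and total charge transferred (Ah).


I_bal = dV / R = 0.0369 / 94.35 = 3.9110e-04 A
Q = I_bal * t = 3.9110e-04 * 7.39 = 0.002890 Ah

I=3.9110e-04 A, Q=0.002890 Ah


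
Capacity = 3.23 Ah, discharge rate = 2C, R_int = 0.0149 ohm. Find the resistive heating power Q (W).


Step 1: I = C_rate * capacity = 2 * 3.23 = 6.46 A
Step 2: Q = I^2 * R = 6.46^2 * 0.0149 = 41.732 * 0.0149 = 0.6218 W

0.6218 W


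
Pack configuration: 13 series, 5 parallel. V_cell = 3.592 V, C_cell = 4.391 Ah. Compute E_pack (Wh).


E = Ns * Vcell * Np * Ccell = 13 * 3.592 * 5 * 4.391 = 1025 Wh

1025 Wh


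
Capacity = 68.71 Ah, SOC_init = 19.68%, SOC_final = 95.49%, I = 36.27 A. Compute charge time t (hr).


delta_Ah = 68.71 * (95.49 - 19.68) / 100 = 52.089 Ah
t = delta_Ah / I = 52.089 / 36.27 = 1.436 hr

1.436 hr


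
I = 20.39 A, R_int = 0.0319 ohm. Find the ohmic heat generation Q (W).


I^2 = 415.75
Q = 415.75 * 0.0319 = 13.26 W

13.26 W


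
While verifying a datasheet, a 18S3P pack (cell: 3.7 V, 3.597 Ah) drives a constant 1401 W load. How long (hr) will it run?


Step 1: E_pack = Ns * V_cell * Np * C_cell = 18 * 3.7 * 3 * 3.597 = 718.68 Wh
Step 2: t = E_pack / P = 718.68 / 1401 = 0.5130 hr

0.5130 hr


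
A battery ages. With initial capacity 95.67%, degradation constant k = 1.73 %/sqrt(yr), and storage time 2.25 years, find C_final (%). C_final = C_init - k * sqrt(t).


Step 1: sqrt(2.25 yr) = 1.5
Step 2: drop = 1.73 * 1.5 = 2.595
Step 3: C_final = 95.67 - 2.595 = 93.08%

93.08%


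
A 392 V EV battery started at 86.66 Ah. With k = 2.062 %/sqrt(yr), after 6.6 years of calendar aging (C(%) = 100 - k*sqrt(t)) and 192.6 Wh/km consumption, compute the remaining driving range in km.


Step 1: capacity retention = 100 - 2.062 * sqrt(6.6) = 100 - 2.062 * 2.569 = 94.703%
Step 2: C_now = 86.66 * 94.703/100 = 82.07 Ah
Step 3: E_pack = V * C_now = 392 * 82.07 = 32171 Wh
Step 4: range = E_pack / consumption = 32171 / 192.6 = 167.0 km

167.0 km


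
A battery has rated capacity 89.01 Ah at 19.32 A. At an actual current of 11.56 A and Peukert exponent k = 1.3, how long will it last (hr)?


t_rated = C / I_rated = 89.01 / 19.32 = 4.6071 hr
(I_rated/I)^k = (1.6713)^1.3 = 1.9497
t = t_rated * (I_rated/I)^k = 4.6071 * 1.9497 = 8.982 hr

8.982 hr


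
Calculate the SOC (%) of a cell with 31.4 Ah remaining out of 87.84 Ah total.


SOC% = 31.4 / 87.84 * 100 = 35.75%

35.75%


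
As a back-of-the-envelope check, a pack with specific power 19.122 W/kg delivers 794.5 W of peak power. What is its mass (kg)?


m = P / SP = 794.5 / 19.122 = 41.55 kg

41.55 kg


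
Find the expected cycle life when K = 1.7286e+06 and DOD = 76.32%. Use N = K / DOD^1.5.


Step 1: DOD^1.5 = 76.32^1.5 = 666.74
Step 2: N = 1.7286e+06 / 666.74 = 2593 cycles

2593 cycles


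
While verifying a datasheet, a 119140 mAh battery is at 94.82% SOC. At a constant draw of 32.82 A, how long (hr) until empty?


Convert: C_total = 119140 mAh = 119.14 Ah
Step 1: remaining = SOC/100 * C_total = 94.82/100 * 119.14 = 112.97 Ah
Step 2: t = remaining / I = 112.97 / 32.82 = 3.442 hr

3.442 hr


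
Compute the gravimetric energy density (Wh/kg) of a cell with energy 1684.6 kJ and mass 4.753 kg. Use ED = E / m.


Convert: E = 1684.6 kJ = 467.94 Wh
ED = E / m = 467.94 / 4.753 = 98.45 Wh/kg

98.45 Wh/kg


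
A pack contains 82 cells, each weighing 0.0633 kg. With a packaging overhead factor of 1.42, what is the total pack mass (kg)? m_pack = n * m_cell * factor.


Cell mass sum = 82 * 0.0633 = 5.1906 kg
With overhead 1.42: m_pack = 5.1906 * 1.42 = 7.371 kg

7.371 kg


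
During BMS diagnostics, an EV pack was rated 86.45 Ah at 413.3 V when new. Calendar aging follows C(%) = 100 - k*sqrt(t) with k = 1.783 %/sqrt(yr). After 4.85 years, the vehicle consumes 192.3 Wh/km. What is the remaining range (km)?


Step 1: capacity retention = 100 - 1.783 * sqrt(4.85) = 100 - 1.783 * 2.2023 = 96.073%
Step 2: C_now = 86.45 * 96.073/100 = 83.055 Ah
Step 3: E_pack = V * C_now = 413.3 * 83.055 = 34327 Wh
Step 4: range = E_pack / consumption = 34327 / 192.3 = 178.5 km

178.5 km


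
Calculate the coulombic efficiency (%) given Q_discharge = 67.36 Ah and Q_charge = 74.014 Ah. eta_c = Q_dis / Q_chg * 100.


eta_c = Q_dis / Q_chg * 100 = 67.36 / 74.014 * 100 = 91.01%

91.01%


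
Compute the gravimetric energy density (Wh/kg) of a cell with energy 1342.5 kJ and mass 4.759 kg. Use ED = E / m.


Convert: E = 1342.5 kJ = 372.92 Wh
ED = E / m = 372.92 / 4.759 = 78.36 Wh/kg

78.36 Wh/kg


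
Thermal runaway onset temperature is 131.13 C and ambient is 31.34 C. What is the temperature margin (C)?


margin = T_onset - T_ambient = 131.13 - 31.34 = 99.79 C

99.79 C


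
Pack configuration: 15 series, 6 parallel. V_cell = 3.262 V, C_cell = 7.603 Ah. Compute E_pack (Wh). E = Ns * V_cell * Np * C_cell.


E = Ns * Vcell * Np * Ccell = 15 * 3.262 * 6 * 7.603 = 2232 Wh

2232 Wh


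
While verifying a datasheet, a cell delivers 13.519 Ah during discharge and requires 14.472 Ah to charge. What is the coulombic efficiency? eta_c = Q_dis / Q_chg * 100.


Coulombic efficiency = 13.519/14.472 * 100% = 93.41%

93.41%


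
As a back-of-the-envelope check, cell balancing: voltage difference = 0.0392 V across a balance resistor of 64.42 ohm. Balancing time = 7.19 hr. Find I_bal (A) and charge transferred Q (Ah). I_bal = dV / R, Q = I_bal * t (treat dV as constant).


First, Ohm's law: I_bal = 0.0392 V / 64.42 ohm = 6.0851e-04 A
Then Q = I * t = 6.0851e-04 A * 7.19 hr = 0.004375 Ah

I=6.0851e-04 A, Q=0.004375 Ah


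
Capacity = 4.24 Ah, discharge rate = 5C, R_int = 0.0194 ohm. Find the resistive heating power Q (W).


Step 1: I = C_rate * capacity = 5 * 4.24 = 21.2 A
Step 2: Q = I^2 * R = 21.2^2 * 0.0194 = 449.44 * 0.0194 = 8.719 W

8.719 W


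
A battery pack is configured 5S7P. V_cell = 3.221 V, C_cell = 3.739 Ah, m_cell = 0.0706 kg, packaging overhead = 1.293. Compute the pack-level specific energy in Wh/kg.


Step 1: V_pack = 5 * 3.221 = 16.105 V
Step 2: C_pack = 7 * 3.739 = 26.173 Ah
Step 3: E_pack = V_pack * C_pack = 16.105 * 26.173 = 421.52 Wh
Step 4: m_pack = 5 * 7 * 0.0706 * 1.293 = 3.195 kg
Step 5: ED = E_pack / m_pack = 421.52 / 3.195 = 131.9 Wh/kg

131.9 Wh/kg


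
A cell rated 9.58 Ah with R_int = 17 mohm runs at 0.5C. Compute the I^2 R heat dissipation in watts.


Convert: R = 17 mohm = 0.017 ohm
Step 1: I = C_rate * capacity = 0.5 * 9.58 = 4.79 A
Step 2: Q = I^2 * R = 4.79^2 * 0.017 = 22.944 * 0.017 = 0.3900 W

0.3900 W


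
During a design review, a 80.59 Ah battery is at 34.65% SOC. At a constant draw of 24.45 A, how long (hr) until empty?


Step 1: remaining = SOC/100 * C_total = 34.65/100 * 80.59 = 27.924 Ah
Step 2: t = remaining / I = 27.924 / 24.45 = 1.142 hr

1.142 hr


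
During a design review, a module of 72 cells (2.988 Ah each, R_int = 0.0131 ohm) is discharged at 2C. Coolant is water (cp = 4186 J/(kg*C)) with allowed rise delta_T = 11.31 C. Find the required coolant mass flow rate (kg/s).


Step 1: I = 2 * 2.988 = 5.976 A
Step 2: Q_cell = I^2 * R = 5.976^2 * 0.0131 = 0.46783 W
Step 3: Q_total = 72 * 0.46783 = 33.684 W
Step 4: m_dot = Q_total / (cp * dT) = 33.684 / (4186 * 11.31) = 7.115e-04 kg/s

7.115e-04 kg/s


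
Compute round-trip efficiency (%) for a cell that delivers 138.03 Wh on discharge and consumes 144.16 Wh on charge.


Round-trip efficiency = 138.03/144.16 * 100% = 95.75%

95.75%


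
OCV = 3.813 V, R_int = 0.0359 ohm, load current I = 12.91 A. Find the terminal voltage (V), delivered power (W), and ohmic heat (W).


Step 1: V_terminal = OCV - I*R = 3.813 - 12.91 * 0.0359 = 3.3495 V
Step 2: P_out = V_terminal * I = 3.3495 * 12.91 = 43.24 W
Step 3: Q = I^2 * R = 12.91^2 * 0.0359 = 5.983 W

V=3.3495 V, P=43.24 W, Q=5.983 W


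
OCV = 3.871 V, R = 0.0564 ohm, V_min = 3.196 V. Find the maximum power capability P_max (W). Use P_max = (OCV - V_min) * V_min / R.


P_max = (OCV - V_min) * V_min / R = (3.871 - 3.196) * 3.196 / 0.0564 = 0.675 * 3.196 / 0.0564 = 38.25 W

38.25 W


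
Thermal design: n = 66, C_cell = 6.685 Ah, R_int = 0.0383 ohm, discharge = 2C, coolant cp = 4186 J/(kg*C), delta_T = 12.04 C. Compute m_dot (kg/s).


Step 1: I = 2 * 6.685 = 13.37 A
Step 2: Q_cell = I^2 * R = 13.37^2 * 0.0383 = 6.8464 W
Step 3: Q_total = 66 * 6.8464 = 451.86 W
Step 4: m_dot = Q_total / (cp * dT) = 451.86 / (4186 * 12.04) = 0.008966 kg/s

0.008966 kg/s


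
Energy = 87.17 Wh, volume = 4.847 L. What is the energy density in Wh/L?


Volumetric ED = 87.17 Wh / 4.847 L = 17.98 Wh/L

17.98 Wh/L


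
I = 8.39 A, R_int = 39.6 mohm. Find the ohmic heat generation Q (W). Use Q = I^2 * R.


Convert: R = 39.6 mohm = 0.0396 ohm
I^2 = 70.392
Q = 70.392 * 0.0396 = 2.788 W

2.788 W


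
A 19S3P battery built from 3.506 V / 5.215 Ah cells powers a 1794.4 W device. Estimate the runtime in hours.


Step 1: E_pack = Ns * V_cell * Np * C_cell = 19 * 3.506 * 3 * 5.215 = 1042.2 Wh
Step 2: t = E_pack / P = 1042.2 / 1794.4 = 0.5808 hr

0.5808 hr


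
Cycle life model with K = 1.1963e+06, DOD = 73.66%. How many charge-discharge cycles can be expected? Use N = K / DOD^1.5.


Step 1: DOD^1.5 = 73.66^1.5 = 632.19
Step 2: N = 1.1963e+06 / 632.19 = 1892 cycles

1892 cycles


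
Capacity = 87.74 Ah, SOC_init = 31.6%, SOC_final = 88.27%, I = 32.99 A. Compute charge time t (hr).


delta_Ah = 87.74 * (88.27 - 31.6) / 100 = 49.722 Ah
t = delta_Ah / I = 49.722 / 32.99 = 1.507 hr

1.507 hr


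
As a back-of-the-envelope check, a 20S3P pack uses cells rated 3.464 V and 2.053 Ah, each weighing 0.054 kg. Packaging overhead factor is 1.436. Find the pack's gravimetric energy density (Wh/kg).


Step 1: V_pack = 20 * 3.464 = 69.28 V
Step 2: C_pack = 3 * 2.053 = 6.159 Ah
Step 3: E_pack = V_pack * C_pack = 69.28 * 6.159 = 426.7 Wh
Step 4: m_pack = 20 * 3 * 0.054 * 1.436 = 4.6526 kg
Step 5: ED = E_pack / m_pack = 426.7 / 4.6526 = 91.71 Wh/kg

91.71 Wh/kg


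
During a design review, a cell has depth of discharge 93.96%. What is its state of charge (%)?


SOC = 100 - DOD = 100 - 93.96 = 6.04%

6.04%


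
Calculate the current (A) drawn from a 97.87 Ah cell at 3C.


I = C_rate * capacity = 3 * 97.87 = 293.61 A

293.61 A


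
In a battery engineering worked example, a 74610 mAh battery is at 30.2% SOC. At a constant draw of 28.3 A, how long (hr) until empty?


Convert: C_total = 74610 mAh = 74.61 Ah
Step 1: remaining = SOC/100 * C_total = 30.2/100 * 74.61 = 22.532 Ah
Step 2: t = remaining / I = 22.532 / 28.3 = 0.7962 hr

0.7962 hr


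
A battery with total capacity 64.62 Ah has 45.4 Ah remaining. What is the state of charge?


SOC% = 45.4 / 64.62 * 100 = 70.26%

70.26%


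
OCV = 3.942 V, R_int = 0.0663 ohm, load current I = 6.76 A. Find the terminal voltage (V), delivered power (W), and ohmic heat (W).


Step 1: V_terminal = OCV - I*R = 3.942 - 6.76 * 0.0663 = 3.4938 V
Step 2: P_out = V_terminal * I = 3.4938 * 6.76 = 23.62 W
Step 3: Q = I^2 * R = 6.76^2 * 0.0663 = 3.030 W

V=3.4938 V, P=23.62 W, Q=3.030 W


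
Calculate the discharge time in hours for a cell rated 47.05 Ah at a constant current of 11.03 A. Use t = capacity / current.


Runtime = 47.05 Ah / 11.03 A = 4.266 hr

4.266 hr


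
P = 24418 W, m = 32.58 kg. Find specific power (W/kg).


SP = P / m = 24418 / 32.58 = 749.5 W/kg

749.5 W/kg


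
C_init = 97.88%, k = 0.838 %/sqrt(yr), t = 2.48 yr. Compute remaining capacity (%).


Step 1: sqrt(2.48 yr) = 1.5748
Step 2: drop = 0.838 * 1.5748 = 1.3197
Step 3: C_final = 97.88 - 1.3197 = 96.56%

96.56%


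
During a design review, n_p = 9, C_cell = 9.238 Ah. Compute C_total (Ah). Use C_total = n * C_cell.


Parallel capacities add: 9 * 9.238 Ah = 83.142 Ah

83.142 Ah


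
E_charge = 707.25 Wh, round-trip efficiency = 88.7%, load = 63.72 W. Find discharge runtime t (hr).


Step 1: E_discharge = eta/100 * E_charge = 88.7/100 * 707.25 = 627.33 Wh
Step 2: t = E_discharge / P = 627.33 / 63.72 = 9.845 hr

9.845 hr


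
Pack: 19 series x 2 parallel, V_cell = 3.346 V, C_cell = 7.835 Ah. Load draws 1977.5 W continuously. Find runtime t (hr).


Step 1: E_pack = Ns * V_cell * Np * C_cell = 19 * 3.346 * 2 * 7.835 = 996.2 Wh
Step 2: t = E_pack / P = 996.2 / 1977.5 = 0.5038 hr

0.5038 hr


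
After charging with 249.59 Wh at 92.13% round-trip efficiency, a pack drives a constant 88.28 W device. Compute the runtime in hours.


Step 1: E_discharge = eta/100 * E_charge = 92.13/100 * 249.59 = 229.95 Wh
Step 2: t = E_discharge / P = 229.95 / 88.28 = 2.605 hr

2.605 hr


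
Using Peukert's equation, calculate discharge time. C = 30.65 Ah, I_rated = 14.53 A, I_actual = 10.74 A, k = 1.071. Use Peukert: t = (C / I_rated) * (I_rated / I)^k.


Step 1: t_rated = C / I_rated = 30.65 / 14.53 = 2.1094 hr
Step 2: ratio = 14.53 / 10.74 = 1.3529
Step 3: ratio^k = 1.3529^1.071 = 1.3822
Step 4: t = t_rated * ratio^k = 2.1094 * 1.3822 = 2.916 hr

2.916 hr


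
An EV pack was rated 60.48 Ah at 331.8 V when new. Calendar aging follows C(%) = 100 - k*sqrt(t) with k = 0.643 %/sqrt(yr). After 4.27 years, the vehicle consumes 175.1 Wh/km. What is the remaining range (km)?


Step 1: capacity retention = 100 - 0.643 * sqrt(4.27) = 100 - 0.643 * 2.0664 = 98.671%
Step 2: C_now = 60.48 * 98.671/100 = 59.676 Ah
Step 3: E_pack = V * C_now = 331.8 * 59.676 = 19800 Wh
Step 4: range = E_pack / consumption = 19800 / 175.1 = 113.1 km

113.1 km


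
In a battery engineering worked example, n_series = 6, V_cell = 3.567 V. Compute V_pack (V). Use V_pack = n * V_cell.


With 6 cells in series at 3.567 V each, V_pack = 21.402 V

21.402 V


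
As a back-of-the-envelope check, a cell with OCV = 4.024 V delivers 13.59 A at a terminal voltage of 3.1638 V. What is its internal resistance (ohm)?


R = (OCV - V) / I = (4.024 - 3.1638) / 13.59 = 0.06330 ohm

0.06330 ohm


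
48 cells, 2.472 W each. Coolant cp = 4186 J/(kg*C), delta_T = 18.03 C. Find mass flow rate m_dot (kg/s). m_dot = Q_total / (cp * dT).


Step 1: Total heat Q = 48 * 2.472 W = 118.66 W
Step 2: denom = cp * dT = 4186 * 18.03 = 75474
Step 3: m_dot = 118.66 / 75474 = 0.001572 kg/s

0.001572 kg/s


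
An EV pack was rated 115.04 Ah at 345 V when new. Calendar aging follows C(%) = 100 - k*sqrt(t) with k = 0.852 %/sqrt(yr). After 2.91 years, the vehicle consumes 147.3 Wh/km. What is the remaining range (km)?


Step 1: capacity retention = 100 - 0.852 * sqrt(2.91) = 100 - 0.852 * 1.7059 = 98.547%
Step 2: C_now = 115.04 * 98.547/100 = 113.37 Ah
Step 3: E_pack = V * C_now = 345 * 113.37 = 39113 Wh
Step 4: range = E_pack / consumption = 39113 / 147.3 = 265.5 km

265.5 km


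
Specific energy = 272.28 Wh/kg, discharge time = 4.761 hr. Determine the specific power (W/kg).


P_specific = E / t = 272.28 / 4.761 = 57.19 W/kg

57.19 W/kg


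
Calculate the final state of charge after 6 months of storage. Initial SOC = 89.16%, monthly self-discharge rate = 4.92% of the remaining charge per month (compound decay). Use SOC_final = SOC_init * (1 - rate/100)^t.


decay = (1 - 4.92/100)^6 = 0.73881
SOC_final = 89.16 * 0.73881 = 65.87%

65.87%


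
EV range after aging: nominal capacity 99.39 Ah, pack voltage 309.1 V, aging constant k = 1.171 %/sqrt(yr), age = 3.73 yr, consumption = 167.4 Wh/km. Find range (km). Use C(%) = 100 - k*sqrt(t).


Step 1: capacity retention = 100 - 1.171 * sqrt(3.73) = 100 - 1.171 * 1.9313 = 97.738%
Step 2: C_now = 99.39 * 97.738/100 = 97.142 Ah
Step 3: E_pack = V * C_now = 309.1 * 97.142 = 30027 Wh
Step 4: range = E_pack / consumption = 30027 / 167.4 = 179.4 km

179.4 km


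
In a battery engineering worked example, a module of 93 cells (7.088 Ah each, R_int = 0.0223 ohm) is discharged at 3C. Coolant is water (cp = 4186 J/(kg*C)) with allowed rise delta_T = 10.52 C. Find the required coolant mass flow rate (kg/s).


Step 1: I = 3 * 7.088 = 21.264 A
Step 2: Q_cell = I^2 * R = 21.264^2 * 0.0223 = 10.083 W
Step 3: Q_total = 93 * 10.083 = 937.72 W
Step 4: m_dot = Q_total / (cp * dT) = 937.72 / (4186 * 10.52) = 0.02129 kg/s

0.02129 kg/s


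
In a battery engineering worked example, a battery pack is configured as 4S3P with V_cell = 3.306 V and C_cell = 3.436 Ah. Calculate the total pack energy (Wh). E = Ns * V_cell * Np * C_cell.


V_pack = 4 * 3.306 = 13.224 V
C_pack = 3 * 3.436 = 10.308 Ah
E = V_pack * C_pack = 13.224 * 10.308 = 136.3 Wh

136.3 Wh


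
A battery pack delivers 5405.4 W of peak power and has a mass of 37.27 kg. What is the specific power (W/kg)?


SP = P / m = 5405.4 / 37.27 = 145.0 W/kg

145.0 W/kg


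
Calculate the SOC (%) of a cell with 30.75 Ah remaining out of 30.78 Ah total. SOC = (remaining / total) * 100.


SOC% = 30.75 / 30.78 * 100 = 99.90%

99.90%


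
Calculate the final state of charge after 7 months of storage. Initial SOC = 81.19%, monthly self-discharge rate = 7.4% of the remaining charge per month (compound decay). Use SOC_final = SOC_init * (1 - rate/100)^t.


decay = (1 - 7.4/100)^7 = 0.58382
SOC_final = 81.19 * 0.58382 = 47.40%

47.40%


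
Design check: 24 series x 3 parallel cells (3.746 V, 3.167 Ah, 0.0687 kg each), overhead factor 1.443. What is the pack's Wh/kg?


Step 1: V_pack = 24 * 3.746 = 89.904 V
Step 2: C_pack = 3 * 3.167 = 9.501 Ah
Step 3: E_pack = V_pack * C_pack = 89.904 * 9.501 = 854.18 Wh
Step 4: m_pack = 24 * 3 * 0.0687 * 1.443 = 7.1377 kg
Step 5: ED = E_pack / m_pack = 854.18 / 7.1377 = 119.7 Wh/kg

119.7 Wh/kg


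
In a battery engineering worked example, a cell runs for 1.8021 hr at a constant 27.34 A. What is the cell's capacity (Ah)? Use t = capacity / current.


C = I * t = 27.34 * 1.8021 = 49.27 Ah

49.27 Ah


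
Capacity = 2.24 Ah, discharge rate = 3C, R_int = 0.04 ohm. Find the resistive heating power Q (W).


Step 1: I = C_rate * capacity = 3 * 2.24 = 6.72 A
Step 2: Q = I^2 * R = 6.72^2 * 0.04 = 45.158 * 0.04 = 1.806 W

1.806 W


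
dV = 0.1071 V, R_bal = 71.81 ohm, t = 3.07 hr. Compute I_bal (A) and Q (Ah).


First, Ohm's law: I_bal = 0.1071 V / 71.81 ohm = 0.0014914 A
Then Q = I * t = 0.0014914 A * 3.07 hr = 0.004579 Ah

I=0.0014914 A, Q=0.004579 Ah


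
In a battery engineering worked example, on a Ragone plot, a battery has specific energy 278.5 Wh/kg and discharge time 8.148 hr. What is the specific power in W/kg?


Specific power = 278.5 Wh/kg / 8.148 hr = 34.18 W/kg

34.18 W/kg


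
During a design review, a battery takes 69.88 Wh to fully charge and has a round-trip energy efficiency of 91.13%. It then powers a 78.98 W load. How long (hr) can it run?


Step 1: E_discharge = eta/100 * E_charge = 91.13/100 * 69.88 = 63.682 Wh
Step 2: t = E_discharge / P = 63.682 / 78.98 = 0.8063 hr

0.8063 hr


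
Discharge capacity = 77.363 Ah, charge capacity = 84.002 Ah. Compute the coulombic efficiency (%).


eta_c = Q_dis / Q_chg * 100 = 77.363 / 84.002 * 100 = 92.10%

92.10%


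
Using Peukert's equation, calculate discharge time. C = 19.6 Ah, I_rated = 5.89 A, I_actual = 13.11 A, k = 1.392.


Step 1: t_rated = C / I_rated = 19.6 / 5.89 = 3.3277 hr
Step 2: ratio = 5.89 / 13.11 = 0.44928
Step 3: ratio^k = 0.44928^1.392 = 0.32832
Step 4: t = t_rated * ratio^k = 3.3277 * 0.32832 = 1.093 hr

1.093 hr


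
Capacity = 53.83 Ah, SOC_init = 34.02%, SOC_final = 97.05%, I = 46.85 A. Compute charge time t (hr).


Step 1: dSOC = 97.05% - 34.02% = 63.03%
Step 2: delta_Ah = 53.83 * 63.03 / 100 = 33.929 Ah
Step 3: t = 33.929 / 46.85 = 0.7242 hr

0.7242 hr


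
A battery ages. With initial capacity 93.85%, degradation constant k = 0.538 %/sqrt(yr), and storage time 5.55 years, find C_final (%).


sqrt(t) = sqrt(5.55) = 2.3558
C_final = 93.85 - 0.538 * 2.3558 = 92.58%

92.58%


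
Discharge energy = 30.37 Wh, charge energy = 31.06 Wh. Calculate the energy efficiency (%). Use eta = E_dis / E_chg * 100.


eta_e = E_dis / E_chg * 100 = 30.37 / 31.06 * 100 = 97.78%

97.78%


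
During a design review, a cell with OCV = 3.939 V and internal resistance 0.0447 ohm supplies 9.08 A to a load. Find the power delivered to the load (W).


Step 1: V_terminal = OCV - I*R = 3.939 - 9.08 * 0.0447 = 3.5331 V
Step 2: P_out = V_terminal * I = 3.5331 * 9.08 = 32.08 W

32.08 W


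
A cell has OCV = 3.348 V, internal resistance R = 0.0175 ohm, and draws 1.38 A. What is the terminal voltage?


V = OCV - I*R = 3.348 - 1.38 * 0.0175 = 3.324 V

3.324 V


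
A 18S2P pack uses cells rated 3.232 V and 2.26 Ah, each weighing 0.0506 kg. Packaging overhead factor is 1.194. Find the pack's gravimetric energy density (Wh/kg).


Step 1: V_pack = 18 * 3.232 = 58.176 V
Step 2: C_pack = 2 * 2.26 = 4.52 Ah
Step 3: E_pack = V_pack * C_pack = 58.176 * 4.52 = 262.96 Wh
Step 4: m_pack = 18 * 2 * 0.0506 * 1.194 = 2.175 kg
Step 5: ED = E_pack / m_pack = 262.96 / 2.175 = 120.9 Wh/kg

120.9 Wh/kg


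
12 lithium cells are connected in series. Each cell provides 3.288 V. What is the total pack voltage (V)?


With 12 cells in series at 3.288 V each, V_pack = 39.456 V

39.456 V


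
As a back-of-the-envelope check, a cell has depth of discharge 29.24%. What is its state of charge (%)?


SOC = 100 - DOD = 100 - 29.24 = 70.76%

70.76%


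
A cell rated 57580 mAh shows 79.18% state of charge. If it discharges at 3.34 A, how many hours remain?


Convert: C_total = 57580 mAh = 57.58 Ah
Step 1: remaining = SOC/100 * C_total = 79.18/100 * 57.58 = 45.592 Ah
Step 2: t = remaining / I = 45.592 / 3.34 = 13.65 hr

13.65 hr


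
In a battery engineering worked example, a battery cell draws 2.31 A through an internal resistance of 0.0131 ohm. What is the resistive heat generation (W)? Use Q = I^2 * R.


I^2 = 5.3361
Q = 5.3361 * 0.0131 = 0.06990 W

0.06990 W


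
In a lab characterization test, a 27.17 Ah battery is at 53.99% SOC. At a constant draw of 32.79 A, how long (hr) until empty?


Step 1: remaining = SOC/100 * C_total = 53.99/100 * 27.17 = 14.669 Ah
Step 2: t = remaining / I = 14.669 / 32.79 = 0.4474 hr

0.4474 hr


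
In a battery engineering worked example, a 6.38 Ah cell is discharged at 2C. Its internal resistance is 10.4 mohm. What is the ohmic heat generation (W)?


Convert: R = 10.4 mohm = 0.0104 ohm
Step 1: I = C_rate * capacity = 2 * 6.38 = 12.76 A
Step 2: Q = I^2 * R = 12.76^2 * 0.0104 = 162.82 * 0.0104 = 1.693 W

1.693 W


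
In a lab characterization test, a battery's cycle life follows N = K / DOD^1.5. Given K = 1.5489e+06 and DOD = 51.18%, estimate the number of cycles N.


Step 1: DOD^1.5 = 51.18^1.5 = 366.14
Step 2: N = 1.5489e+06 / 366.14 = 4230 cycles

4230 cycles


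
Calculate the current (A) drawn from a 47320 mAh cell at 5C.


Convert: capacity = 47320 mAh = 47.32 Ah
I = C_rate * capacity = 5 * 47.32 = 236.6 A

236.6 A


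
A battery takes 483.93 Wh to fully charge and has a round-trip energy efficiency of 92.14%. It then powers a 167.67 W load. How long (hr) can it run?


Step 1: E_discharge = eta/100 * E_charge = 92.14/100 * 483.93 = 445.89 Wh
Step 2: t = E_discharge / P = 445.89 / 167.67 = 2.659 hr

2.659 hr


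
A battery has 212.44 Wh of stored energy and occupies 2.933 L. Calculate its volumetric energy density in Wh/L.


ED = E / V = 212.44 / 2.933 = 72.43 Wh/L

72.43 Wh/L


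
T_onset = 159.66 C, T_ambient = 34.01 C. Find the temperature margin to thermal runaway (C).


margin = T_onset - T_ambient = 159.66 - 34.01 = 125.65 C

125.65 C


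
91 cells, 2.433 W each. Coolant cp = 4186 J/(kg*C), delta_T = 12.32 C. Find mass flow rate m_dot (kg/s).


Q_total = 91 * 2.433 = 221.4 W
m_dot = Q_total / (cp * dT) = 221.4 / (4186 * 12.32) = 0.004293 kg/s

0.004293 kg/s


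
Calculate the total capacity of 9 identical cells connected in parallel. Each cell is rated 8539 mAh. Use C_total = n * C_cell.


Convert: C_cell = 8539 mAh = 8.539 Ah
C_total = 9 * 8.539 = 76.851 Ah

76.851 Ah


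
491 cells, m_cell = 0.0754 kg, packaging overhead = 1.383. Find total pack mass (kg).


m_pack = n * m_cell * overhead = 491 * 0.0754 * 1.383 = 51.20 kg

51.20 kg


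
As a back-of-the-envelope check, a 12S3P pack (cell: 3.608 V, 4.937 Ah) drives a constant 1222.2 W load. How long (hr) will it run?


Step 1: E_pack = Ns * V_cell * Np * C_cell = 12 * 3.608 * 3 * 4.937 = 641.26 Wh
Step 2: t = E_pack / P = 641.26 / 1222.2 = 0.5247 hr

0.5247 hr


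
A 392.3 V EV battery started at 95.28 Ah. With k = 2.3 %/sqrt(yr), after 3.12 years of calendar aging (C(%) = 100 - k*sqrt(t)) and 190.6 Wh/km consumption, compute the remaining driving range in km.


Step 1: capacity retention = 100 - 2.3 * sqrt(3.12) = 100 - 2.3 * 1.7664 = 95.937%
Step 2: C_now = 95.28 * 95.937/100 = 91.409 Ah
Step 3: E_pack = V * C_now = 392.3 * 91.409 = 35860 Wh
Step 4: range = E_pack / consumption = 35860 / 190.6 = 188.1 km

188.1 km


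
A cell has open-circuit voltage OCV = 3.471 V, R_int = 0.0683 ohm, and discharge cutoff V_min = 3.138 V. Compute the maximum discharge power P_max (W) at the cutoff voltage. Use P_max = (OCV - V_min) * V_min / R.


P_max = (OCV - V_min) * V_min / R = (3.471 - 3.138) * 3.138 / 0.0683 = 0.333 * 3.138 / 0.0683 = 15.30 W

15.30 W


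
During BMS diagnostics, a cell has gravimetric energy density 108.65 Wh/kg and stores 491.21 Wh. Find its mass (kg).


m = E / ED = 491.21 / 108.65 = 4.521 kg

4.521 kg


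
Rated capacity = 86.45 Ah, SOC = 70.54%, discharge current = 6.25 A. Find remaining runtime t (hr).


Step 1: remaining = SOC/100 * C_total = 70.54/100 * 86.45 = 60.982 Ah
Step 2: t = remaining / I = 60.982 / 6.25 = 9.757 hr

9.757 hr


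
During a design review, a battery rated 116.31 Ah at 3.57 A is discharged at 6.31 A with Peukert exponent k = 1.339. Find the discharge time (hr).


Step 1: t_rated = C / I_rated = 116.31 / 3.57 = 32.58 hr
Step 2: ratio = 3.57 / 6.31 = 0.56577
Step 3: ratio^k = 0.56577^1.339 = 0.46643
Step 4: t = t_rated * ratio^k = 32.58 * 0.46643 = 15.20 hr

15.20 hr


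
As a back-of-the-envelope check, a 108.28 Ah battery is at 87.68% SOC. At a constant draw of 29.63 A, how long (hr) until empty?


Step 1: remaining = SOC/100 * C_total = 87.68/100 * 108.28 = 94.94 Ah
Step 2: t = remaining / I = 94.94 / 29.63 = 3.204 hr

3.204 hr


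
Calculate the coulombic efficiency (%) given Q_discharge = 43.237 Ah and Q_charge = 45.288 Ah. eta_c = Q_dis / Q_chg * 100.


Coulombic efficiency = 43.237/45.288 * 100% = 95.47%

95.47%


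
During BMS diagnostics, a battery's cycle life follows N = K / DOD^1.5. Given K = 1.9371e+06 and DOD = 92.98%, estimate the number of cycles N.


DOD^1.5 = 896.57
N = K / DOD^1.5 = 1.9371e+06 / 896.57 = 2161

2161 cycles


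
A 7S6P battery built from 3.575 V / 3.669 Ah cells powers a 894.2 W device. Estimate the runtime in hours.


Step 1: E_pack = Ns * V_cell * Np * C_cell = 7 * 3.575 * 6 * 3.669 = 550.9 Wh
Step 2: t = E_pack / P = 550.9 / 894.2 = 0.6161 hr

0.6161 hr


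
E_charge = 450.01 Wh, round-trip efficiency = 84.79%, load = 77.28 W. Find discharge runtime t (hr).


Step 1: E_discharge = eta/100 * E_charge = 84.79/100 * 450.01 = 381.56 Wh
Step 2: t = E_discharge / P = 381.56 / 77.28 = 4.937 hr

4.937 hr


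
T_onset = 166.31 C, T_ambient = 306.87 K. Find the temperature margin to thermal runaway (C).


Convert: T_ambient = 306.87 K = 33.72 C
margin = 166.31 - 33.72 = 132.59 C

132.59 C


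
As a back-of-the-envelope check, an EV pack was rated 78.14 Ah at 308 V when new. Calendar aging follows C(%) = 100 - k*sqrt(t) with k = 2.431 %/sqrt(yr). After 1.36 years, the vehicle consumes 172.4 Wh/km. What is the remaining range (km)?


Step 1: capacity retention = 100 - 2.431 * sqrt(1.36) = 100 - 2.431 * 1.1662 = 97.165%
Step 2: C_now = 78.14 * 97.165/100 = 75.925 Ah
Step 3: E_pack = V * C_now = 308 * 75.925 = 23385 Wh
Step 4: range = E_pack / consumption = 23385 / 172.4 = 135.6 km

135.6 km


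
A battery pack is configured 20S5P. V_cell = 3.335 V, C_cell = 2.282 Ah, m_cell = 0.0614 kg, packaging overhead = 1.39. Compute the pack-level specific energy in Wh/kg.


Step 1: V_pack = 20 * 3.335 = 66.7 V
Step 2: C_pack = 5 * 2.282 = 11.41 Ah
Step 3: E_pack = V_pack * C_pack = 66.7 * 11.41 = 761.05 Wh
Step 4: m_pack = 20 * 5 * 0.0614 * 1.39 = 8.5346 kg
Step 5: ED = E_pack / m_pack = 761.05 / 8.5346 = 89.17 Wh/kg

89.17 Wh/kg


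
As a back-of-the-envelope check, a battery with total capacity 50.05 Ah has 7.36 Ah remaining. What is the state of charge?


SOC% = 7.36 / 50.05 * 100 = 14.71%

14.71%


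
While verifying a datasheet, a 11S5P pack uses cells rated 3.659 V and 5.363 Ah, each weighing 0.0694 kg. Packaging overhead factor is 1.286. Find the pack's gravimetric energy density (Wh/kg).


Step 1: V_pack = 11 * 3.659 = 40.249 V
Step 2: C_pack = 5 * 5.363 = 26.815 Ah
Step 3: E_pack = V_pack * C_pack = 40.249 * 26.815 = 1079.3 Wh
Step 4: m_pack = 11 * 5 * 0.0694 * 1.286 = 4.9087 kg
Step 5: ED = E_pack / m_pack = 1079.3 / 4.9087 = 219.9 Wh/kg

219.9 Wh/kg


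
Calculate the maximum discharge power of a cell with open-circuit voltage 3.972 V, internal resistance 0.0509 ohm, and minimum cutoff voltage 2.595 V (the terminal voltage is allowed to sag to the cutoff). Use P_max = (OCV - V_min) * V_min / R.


dV = OCV - V_min = 1.377 V (so I_max = dV / R)
P_max = dV * V_min / R = 1.377 * 2.595 / 0.0509 = 70.20 W

70.20 W


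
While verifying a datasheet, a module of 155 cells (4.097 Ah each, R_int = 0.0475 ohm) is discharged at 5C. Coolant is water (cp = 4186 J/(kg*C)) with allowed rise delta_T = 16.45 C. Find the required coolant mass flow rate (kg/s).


Step 1: I = 5 * 4.097 = 20.485 A
Step 2: Q_cell = I^2 * R = 20.485^2 * 0.0475 = 19.933 W
Step 3: Q_total = 155 * 19.933 = 3089.6 W
Step 4: m_dot = Q_total / (cp * dT) = 3089.6 / (4186 * 16.45) = 0.04487 kg/s

0.04487 kg/s


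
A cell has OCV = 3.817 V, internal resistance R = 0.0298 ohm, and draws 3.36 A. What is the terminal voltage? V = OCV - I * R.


IR drop = 3.36 * 0.0298 = 0.10013 V
V = 3.817 - 0.10013 = 3.717 V

3.717 V


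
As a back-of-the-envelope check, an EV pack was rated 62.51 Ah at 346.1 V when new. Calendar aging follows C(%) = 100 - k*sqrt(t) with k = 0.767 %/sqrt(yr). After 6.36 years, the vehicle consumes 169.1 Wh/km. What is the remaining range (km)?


Step 1: capacity retention = 100 - 0.767 * sqrt(6.36) = 100 - 0.767 * 2.5219 = 98.066%
Step 2: C_now = 62.51 * 98.066/100 = 61.301 Ah
Step 3: E_pack = V * C_now = 346.1 * 61.301 = 21216 Wh
Step 4: range = E_pack / consumption = 21216 / 169.1 = 125.5 km

125.5 km


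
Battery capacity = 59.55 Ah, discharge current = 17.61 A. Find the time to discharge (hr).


Runtime = 59.55 Ah / 17.61 A = 3.382 hr

3.382 hr


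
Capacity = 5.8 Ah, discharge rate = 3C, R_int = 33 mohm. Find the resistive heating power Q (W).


Convert: R = 33 mohm = 0.033 ohm
Step 1: I = C_rate * capacity = 3 * 5.8 = 17.4 A
Step 2: Q = I^2 * R = 17.4^2 * 0.033 = 302.76 * 0.033 = 9.991 W

9.991 W


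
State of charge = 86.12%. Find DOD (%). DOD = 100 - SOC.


DOD = 100 - SOC = 100 - 86.12 = 13.88%

13.88%


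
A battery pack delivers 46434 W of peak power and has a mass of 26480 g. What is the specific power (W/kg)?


Convert: m = 26480 g = 26.48 kg
SP = P / m = 46434 / 26.48 = 1754 W/kg

1754 W/kg


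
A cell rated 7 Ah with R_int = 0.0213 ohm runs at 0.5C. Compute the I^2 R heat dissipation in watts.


Step 1: I = C_rate * capacity = 0.5 * 7 = 3.5 A
Step 2: Q = I^2 * R = 3.5^2 * 0.0213 = 12.25 * 0.0213 = 0.2609 W

0.2609 W


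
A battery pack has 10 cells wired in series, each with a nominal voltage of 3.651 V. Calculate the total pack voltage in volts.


With 10 cells in series at 3.651 V each, V_pack = 36.51 V

36.51 V


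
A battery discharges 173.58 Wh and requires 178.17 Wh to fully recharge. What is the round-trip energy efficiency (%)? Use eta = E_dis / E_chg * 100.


Round-trip efficiency = 173.58/178.17 * 100% = 97.42%

97.42%


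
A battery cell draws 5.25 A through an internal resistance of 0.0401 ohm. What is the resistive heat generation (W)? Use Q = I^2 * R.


I^2 = 27.563
Q = 27.563 * 0.0401 = 1.105 W

1.105 W


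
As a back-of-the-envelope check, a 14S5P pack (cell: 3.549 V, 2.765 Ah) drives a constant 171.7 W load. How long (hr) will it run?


Step 1: E_pack = Ns * V_cell * Np * C_cell = 14 * 3.549 * 5 * 2.765 = 686.91 Wh
Step 2: t = E_pack / P = 686.91 / 171.7 = 4.001 hr

4.001 hr


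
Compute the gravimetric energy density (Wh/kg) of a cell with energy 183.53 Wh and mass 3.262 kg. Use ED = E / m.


ED = E / m = 183.53 / 3.262 = 56.26 Wh/kg

56.26 Wh/kg


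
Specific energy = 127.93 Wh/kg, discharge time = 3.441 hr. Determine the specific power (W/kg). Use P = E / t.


P_specific = E / t = 127.93 / 3.441 = 37.18 W/kg

37.18 W/kg


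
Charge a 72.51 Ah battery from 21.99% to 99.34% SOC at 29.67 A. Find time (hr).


delta_Ah = 72.51 * (99.34 - 21.99) / 100 = 56.086 Ah
t = delta_Ah / I = 56.086 / 29.67 = 1.890 hr

1.890 hr


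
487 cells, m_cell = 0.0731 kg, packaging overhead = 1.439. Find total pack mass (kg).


Cell mass sum = 487 * 0.0731 = 35.6 kg
With overhead 1.439: m_pack = 35.6 * 1.439 = 51.23 kg

51.23 kg


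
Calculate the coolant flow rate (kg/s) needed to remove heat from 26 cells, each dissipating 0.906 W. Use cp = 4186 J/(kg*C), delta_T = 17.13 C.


Q_total = 26 * 0.906 = 23.556 W
m_dot = Q_total / (cp * dT) = 23.556 / (4186 * 17.13) = 3.285e-04 kg/s

3.285e-04 kg/s


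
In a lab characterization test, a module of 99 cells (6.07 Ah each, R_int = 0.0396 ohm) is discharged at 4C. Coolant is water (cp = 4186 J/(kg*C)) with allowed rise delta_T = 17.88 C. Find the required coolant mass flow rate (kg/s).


Step 1: I = 4 * 6.07 = 24.28 A
Step 2: Q_cell = I^2 * R = 24.28^2 * 0.0396 = 23.345 W
Step 3: Q_total = 99 * 23.345 = 2311.2 W
Step 4: m_dot = Q_total / (cp * dT) = 2311.2 / (4186 * 17.88) = 0.03088 kg/s

0.03088 kg/s


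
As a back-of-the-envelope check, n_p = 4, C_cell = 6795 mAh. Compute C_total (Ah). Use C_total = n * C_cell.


Convert: C_cell = 6795 mAh = 6.795 Ah
C_total = 4 * 6.795 = 27.18 Ah

27.18 Ah


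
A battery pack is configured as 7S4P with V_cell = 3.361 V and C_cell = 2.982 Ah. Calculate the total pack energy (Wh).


E = Ns * Vcell * Np * Ccell = 7 * 3.361 * 4 * 2.982 = 280.6 Wh

280.6 Wh


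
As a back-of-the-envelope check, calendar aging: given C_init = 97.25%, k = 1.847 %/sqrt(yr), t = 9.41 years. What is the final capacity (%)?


sqrt(t) = sqrt(9.41) = 3.0676
C_final = 97.25 - 1.847 * 3.0676 = 91.58%

91.58%


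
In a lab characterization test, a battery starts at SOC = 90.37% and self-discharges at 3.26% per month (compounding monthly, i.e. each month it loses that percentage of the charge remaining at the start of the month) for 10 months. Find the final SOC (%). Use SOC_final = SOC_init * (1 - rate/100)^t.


decay = (1 - 3.26/100)^10 = 0.71789
SOC_final = 90.37 * 0.71789 = 64.88%

64.88%


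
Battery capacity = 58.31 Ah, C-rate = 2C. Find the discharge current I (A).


I = C_rate * capacity = 2 * 58.31 = 116.62 A

116.62 A


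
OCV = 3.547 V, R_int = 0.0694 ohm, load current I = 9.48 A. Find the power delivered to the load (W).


Step 1: V_terminal = OCV - I*R = 3.547 - 9.48 * 0.0694 = 2.8891 V
Step 2: P_out = V_terminal * I = 2.8891 * 9.48 = 27.39 W

27.39 W


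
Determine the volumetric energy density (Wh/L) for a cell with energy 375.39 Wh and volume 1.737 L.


Volumetric ED = 375.39 Wh / 1.737 L = 216.1 Wh/L

216.1 Wh/L


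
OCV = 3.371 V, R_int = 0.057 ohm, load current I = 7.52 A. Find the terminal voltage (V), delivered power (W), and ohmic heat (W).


Step 1: V_terminal = OCV - I*R = 3.371 - 7.52 * 0.057 = 2.9424 V
Step 2: P_out = V_terminal * I = 2.9424 * 7.52 = 22.13 W
Step 3: Q = I^2 * R = 7.52^2 * 0.057 = 3.223 W

V=2.9424 V, P=22.13 W, Q=3.223 W


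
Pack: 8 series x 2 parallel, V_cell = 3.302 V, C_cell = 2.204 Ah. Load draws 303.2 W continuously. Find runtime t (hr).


Step 1: E_pack = Ns * V_cell * Np * C_cell = 8 * 3.302 * 2 * 2.204 = 116.44 Wh
Step 2: t = E_pack / P = 116.44 / 303.2 = 0.3840 hr

0.3840 hr


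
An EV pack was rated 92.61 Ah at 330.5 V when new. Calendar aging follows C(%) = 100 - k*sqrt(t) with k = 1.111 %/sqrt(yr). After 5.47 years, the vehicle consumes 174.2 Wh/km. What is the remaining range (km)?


Step 1: capacity retention = 100 - 1.111 * sqrt(5.47) = 100 - 1.111 * 2.3388 = 97.402%
Step 2: C_now = 92.61 * 97.402/100 = 90.204 Ah
Step 3: E_pack = V * C_now = 330.5 * 90.204 = 29812 Wh
Step 4: range = E_pack / consumption = 29812 / 174.2 = 171.1 km

171.1 km


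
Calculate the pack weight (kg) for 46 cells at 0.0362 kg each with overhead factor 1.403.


Cell mass sum = 46 * 0.0362 = 1.6652 kg
With overhead 1.403: m_pack = 1.6652 * 1.403 = 2.336 kg

2.336 kg


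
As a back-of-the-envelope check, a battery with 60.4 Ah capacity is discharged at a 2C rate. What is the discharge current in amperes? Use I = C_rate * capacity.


At 2C: I = 2 * 60.4 Ah = 120.8 A

120.8 A


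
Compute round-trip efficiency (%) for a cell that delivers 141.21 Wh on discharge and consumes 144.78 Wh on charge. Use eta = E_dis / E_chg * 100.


Round-trip efficiency = 141.21/144.78 * 100% = 97.53%

97.53%


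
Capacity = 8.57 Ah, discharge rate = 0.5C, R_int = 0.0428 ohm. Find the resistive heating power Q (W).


Step 1: I = C_rate * capacity = 0.5 * 8.57 = 4.285 A
Step 2: Q = I^2 * R = 4.285^2 * 0.0428 = 18.361 * 0.0428 = 0.7859 W

0.7859 W


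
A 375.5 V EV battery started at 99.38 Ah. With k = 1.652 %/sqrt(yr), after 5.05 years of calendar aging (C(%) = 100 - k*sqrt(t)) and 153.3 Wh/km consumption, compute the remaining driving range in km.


Step 1: capacity retention = 100 - 1.652 * sqrt(5.05) = 100 - 1.652 * 2.2472 = 96.288%
Step 2: C_now = 99.38 * 96.288/100 = 95.691 Ah
Step 3: E_pack = V * C_now = 375.5 * 95.691 = 35932 Wh
Step 4: range = E_pack / consumption = 35932 / 153.3 = 234.4 km

234.4 km


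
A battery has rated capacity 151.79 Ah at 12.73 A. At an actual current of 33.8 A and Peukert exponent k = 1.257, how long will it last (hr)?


Step 1: t_rated = C / I_rated = 151.79 / 12.73 = 11.924 hr
Step 2: ratio = 12.73 / 33.8 = 0.37663
Step 3: ratio^k = 0.37663^1.257 = 0.29304
Step 4: t = t_rated * ratio^k = 11.924 * 0.29304 = 3.494 hr

3.494 hr
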